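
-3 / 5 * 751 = -2253 / 5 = -450.60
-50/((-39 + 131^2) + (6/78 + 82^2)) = -650/309999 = -0.00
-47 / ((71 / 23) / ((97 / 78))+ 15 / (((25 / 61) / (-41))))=524285 / 16711503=0.03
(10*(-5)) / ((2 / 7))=-175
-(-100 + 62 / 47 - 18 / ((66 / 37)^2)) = 1186739 / 11374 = 104.34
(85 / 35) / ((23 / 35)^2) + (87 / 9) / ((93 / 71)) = 1919236 / 147591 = 13.00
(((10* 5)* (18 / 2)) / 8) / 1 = 225 / 4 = 56.25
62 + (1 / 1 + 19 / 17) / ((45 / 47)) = 5458 / 85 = 64.21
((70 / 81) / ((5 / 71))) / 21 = 142 / 243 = 0.58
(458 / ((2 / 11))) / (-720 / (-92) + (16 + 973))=57937 / 22927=2.53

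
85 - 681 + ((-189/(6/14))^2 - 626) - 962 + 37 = 192334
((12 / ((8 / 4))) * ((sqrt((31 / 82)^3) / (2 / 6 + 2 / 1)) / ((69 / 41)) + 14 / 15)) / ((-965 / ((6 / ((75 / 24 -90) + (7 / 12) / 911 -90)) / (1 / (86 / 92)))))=0.00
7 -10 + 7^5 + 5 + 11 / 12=201719 / 12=16809.92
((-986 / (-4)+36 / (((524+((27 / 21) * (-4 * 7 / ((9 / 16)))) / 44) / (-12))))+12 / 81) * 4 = 12716834 / 12933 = 983.29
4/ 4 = 1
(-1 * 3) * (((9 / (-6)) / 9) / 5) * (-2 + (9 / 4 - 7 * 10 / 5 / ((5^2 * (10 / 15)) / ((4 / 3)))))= -87 / 1000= -0.09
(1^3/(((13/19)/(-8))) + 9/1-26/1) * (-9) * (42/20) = 542.28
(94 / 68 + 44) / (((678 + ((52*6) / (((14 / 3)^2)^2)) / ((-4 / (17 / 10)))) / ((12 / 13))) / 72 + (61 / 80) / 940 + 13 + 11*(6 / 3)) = 10029480249600 / 9988736852629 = 1.00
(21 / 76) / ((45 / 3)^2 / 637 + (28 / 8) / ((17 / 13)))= 227409 / 2493446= 0.09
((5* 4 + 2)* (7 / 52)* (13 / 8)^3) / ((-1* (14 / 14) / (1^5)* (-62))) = 0.20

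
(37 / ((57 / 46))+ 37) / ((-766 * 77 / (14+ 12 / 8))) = -118141 / 6723948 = -0.02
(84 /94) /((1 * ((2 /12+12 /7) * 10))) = 882 /18565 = 0.05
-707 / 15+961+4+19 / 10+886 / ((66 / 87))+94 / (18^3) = 334824023 / 160380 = 2087.69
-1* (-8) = 8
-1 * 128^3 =-2097152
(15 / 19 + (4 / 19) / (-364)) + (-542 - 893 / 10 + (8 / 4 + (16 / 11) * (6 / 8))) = -119329047 / 190190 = -627.42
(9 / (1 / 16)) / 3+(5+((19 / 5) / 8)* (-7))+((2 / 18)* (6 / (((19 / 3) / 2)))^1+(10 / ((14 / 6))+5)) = 314791 / 5320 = 59.17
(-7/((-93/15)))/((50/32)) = 112/155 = 0.72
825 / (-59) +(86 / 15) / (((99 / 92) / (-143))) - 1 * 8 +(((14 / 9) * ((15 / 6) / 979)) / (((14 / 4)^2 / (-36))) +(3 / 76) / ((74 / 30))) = -120317459178839 / 153490615740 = -783.88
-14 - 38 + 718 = 666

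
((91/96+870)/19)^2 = 6990799321/3326976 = 2101.25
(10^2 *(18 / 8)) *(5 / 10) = 225 / 2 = 112.50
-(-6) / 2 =3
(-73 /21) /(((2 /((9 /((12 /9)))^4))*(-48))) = 4310577 /57344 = 75.17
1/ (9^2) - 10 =-809/ 81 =-9.99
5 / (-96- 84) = -1 / 36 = -0.03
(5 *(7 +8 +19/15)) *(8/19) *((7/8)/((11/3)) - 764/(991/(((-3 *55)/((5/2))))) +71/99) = 9927382780/5592213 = 1775.22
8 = 8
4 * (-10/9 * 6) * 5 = -400/3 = -133.33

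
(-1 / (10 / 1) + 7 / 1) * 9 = 621 / 10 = 62.10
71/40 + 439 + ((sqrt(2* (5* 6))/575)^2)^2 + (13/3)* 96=856.78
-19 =-19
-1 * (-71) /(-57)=-71 /57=-1.25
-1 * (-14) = 14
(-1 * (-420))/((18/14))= 980/3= 326.67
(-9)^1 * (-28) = 252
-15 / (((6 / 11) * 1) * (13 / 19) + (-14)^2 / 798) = -9405 / 388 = -24.24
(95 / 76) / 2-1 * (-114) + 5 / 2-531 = -3311 / 8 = -413.88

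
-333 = -333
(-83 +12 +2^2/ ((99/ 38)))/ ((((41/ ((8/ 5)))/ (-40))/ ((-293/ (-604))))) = 32239376/ 612909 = 52.60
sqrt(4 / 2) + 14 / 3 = 6.08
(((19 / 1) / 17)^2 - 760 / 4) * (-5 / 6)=157.29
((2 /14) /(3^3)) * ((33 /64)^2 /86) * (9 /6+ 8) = 2299 /14794752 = 0.00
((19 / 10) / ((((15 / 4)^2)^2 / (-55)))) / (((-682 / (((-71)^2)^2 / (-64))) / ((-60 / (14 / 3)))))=3955.53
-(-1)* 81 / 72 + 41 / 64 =113 / 64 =1.77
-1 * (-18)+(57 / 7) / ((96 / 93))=5799 / 224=25.89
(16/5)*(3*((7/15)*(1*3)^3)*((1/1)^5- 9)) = -24192/25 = -967.68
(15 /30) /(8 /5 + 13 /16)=40 /193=0.21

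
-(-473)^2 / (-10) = 223729 / 10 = 22372.90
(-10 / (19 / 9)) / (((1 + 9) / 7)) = -63 / 19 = -3.32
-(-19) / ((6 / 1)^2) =19 / 36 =0.53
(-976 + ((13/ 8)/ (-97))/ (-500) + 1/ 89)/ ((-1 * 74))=33702842843/ 2555368000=13.19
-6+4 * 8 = 26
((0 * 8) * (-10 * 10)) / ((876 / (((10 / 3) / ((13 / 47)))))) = 0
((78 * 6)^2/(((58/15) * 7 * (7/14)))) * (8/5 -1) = 1971216/203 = 9710.42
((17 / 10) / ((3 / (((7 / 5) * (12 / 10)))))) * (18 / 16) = 1071 / 1000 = 1.07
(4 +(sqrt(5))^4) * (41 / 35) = 1189 / 35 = 33.97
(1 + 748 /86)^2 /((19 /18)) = 3130002 /35131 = 89.10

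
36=36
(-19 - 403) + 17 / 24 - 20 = -441.29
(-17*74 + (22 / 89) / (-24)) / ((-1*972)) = 1343555 / 1038096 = 1.29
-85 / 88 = -0.97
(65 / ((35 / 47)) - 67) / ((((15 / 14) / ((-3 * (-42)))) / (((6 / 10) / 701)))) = 35784 / 17525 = 2.04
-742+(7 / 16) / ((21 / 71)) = -740.52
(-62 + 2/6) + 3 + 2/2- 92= -449/3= -149.67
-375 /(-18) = 125 /6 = 20.83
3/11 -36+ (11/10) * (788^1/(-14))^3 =-196185.24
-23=-23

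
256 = 256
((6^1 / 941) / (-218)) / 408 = -1 / 13949384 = -0.00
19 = 19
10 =10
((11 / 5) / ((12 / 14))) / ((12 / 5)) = 77 / 72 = 1.07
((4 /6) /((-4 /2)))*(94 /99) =-94 /297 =-0.32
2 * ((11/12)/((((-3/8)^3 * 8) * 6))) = -176/243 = -0.72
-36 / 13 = -2.77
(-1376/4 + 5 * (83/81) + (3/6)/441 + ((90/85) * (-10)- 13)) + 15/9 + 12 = -47068757/134946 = -348.80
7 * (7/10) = 49/10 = 4.90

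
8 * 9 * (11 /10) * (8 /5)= 3168 /25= 126.72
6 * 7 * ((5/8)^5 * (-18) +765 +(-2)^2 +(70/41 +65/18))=32696409893/1007616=32449.28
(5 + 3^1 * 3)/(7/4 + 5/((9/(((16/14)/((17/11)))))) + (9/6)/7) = 59976/10175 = 5.89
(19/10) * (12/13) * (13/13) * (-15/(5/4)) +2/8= -5407/260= -20.80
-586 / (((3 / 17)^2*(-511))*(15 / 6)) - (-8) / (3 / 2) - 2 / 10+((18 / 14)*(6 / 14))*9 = 3995498 / 160965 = 24.82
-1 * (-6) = 6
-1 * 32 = -32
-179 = -179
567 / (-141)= -189 / 47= -4.02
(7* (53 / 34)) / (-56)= -53 / 272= -0.19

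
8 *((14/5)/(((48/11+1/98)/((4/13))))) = 482944/306475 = 1.58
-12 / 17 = -0.71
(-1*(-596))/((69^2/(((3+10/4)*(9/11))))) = 298/529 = 0.56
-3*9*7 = -189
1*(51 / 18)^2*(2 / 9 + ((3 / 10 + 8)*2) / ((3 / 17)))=756.93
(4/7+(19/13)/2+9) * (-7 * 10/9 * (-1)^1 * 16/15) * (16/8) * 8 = 160000/117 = 1367.52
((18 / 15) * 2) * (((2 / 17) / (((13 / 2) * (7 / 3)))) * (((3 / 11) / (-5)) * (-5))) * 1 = 432 / 85085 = 0.01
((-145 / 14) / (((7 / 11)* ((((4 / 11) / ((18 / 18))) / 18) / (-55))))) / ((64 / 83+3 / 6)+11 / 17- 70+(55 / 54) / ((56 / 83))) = -1323455492700 / 1988383663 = -665.59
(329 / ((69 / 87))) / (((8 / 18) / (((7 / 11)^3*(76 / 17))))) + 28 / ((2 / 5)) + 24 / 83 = 49483622773 / 43194943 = 1145.59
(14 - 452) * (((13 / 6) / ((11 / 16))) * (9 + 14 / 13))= -153008 / 11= -13909.82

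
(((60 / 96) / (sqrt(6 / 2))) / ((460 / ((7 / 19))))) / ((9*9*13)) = 7*sqrt(3) / 44175456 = 0.00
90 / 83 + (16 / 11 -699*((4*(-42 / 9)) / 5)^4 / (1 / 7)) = -14644538380838 / 15406875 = -950519.71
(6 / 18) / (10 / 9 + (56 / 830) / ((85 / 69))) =105825 / 370138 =0.29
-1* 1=-1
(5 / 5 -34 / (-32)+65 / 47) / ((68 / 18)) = 23319 / 25568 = 0.91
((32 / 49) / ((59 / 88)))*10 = 28160 / 2891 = 9.74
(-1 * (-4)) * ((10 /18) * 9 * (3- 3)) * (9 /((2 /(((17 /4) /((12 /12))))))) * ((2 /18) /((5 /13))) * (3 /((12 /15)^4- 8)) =0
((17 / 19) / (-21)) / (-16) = 0.00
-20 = -20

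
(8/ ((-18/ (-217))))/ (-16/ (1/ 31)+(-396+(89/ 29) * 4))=-6293/ 57402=-0.11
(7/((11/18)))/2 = 63/11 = 5.73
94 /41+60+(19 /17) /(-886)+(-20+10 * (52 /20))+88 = 96516517 /617542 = 156.29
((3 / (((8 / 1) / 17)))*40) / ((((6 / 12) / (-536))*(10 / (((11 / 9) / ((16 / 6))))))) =-12529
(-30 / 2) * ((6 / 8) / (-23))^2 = -135 / 8464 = -0.02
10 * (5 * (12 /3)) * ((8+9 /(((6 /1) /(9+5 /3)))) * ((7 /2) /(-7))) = -2400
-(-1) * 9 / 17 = 9 / 17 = 0.53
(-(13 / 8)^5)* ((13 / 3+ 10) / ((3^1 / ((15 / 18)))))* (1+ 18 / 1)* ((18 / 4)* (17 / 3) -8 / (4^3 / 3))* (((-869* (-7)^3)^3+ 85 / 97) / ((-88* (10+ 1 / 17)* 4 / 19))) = 2889047980377110231647686745 / 944013312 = 3060389025930505344.03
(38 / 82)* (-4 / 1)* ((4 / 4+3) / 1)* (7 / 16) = -133 / 41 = -3.24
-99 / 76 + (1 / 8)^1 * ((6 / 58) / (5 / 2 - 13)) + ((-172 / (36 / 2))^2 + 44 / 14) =29100905 / 312417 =93.15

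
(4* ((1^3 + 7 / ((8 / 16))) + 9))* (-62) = -5952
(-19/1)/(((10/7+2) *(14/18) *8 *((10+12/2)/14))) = -399/512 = -0.78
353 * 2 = 706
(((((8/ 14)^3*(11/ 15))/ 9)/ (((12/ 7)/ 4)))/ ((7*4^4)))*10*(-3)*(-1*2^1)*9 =11/ 1029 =0.01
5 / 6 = 0.83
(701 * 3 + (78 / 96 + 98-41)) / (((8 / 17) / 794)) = 233333177 / 64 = 3645830.89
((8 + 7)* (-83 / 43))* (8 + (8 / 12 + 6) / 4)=-12035 / 43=-279.88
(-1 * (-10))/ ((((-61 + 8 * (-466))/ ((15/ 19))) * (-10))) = 5/ 23997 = 0.00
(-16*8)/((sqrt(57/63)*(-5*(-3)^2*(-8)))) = -16*sqrt(399)/855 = -0.37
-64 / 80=-4 / 5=-0.80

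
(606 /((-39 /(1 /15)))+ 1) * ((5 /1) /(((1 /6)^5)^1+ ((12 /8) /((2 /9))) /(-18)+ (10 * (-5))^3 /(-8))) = -18144 /1579462105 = -0.00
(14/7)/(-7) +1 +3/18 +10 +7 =751/42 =17.88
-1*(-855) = 855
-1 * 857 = -857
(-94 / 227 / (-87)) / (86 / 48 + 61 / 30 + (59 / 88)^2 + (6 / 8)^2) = 3639680 / 3698770461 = 0.00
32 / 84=0.38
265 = 265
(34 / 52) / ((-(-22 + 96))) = -17 / 1924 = -0.01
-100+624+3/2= 1051/2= 525.50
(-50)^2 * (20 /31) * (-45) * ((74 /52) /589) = -41625000 /237367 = -175.36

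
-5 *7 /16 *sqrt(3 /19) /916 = -35 *sqrt(57) /278464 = -0.00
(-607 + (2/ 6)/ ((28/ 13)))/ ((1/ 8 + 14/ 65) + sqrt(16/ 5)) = 191750/ 2863 - 1352000* sqrt(5)/ 8589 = -285.01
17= 17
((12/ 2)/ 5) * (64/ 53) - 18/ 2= -2001/ 265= -7.55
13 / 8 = 1.62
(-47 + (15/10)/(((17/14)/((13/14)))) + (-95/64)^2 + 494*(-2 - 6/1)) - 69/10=-1393527659/348160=-4002.55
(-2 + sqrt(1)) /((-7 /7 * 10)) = 0.10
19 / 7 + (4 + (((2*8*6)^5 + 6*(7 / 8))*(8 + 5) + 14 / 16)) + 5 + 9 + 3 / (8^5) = 24313500645617685 / 229376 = 105998450777.84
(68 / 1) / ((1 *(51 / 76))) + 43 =433 / 3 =144.33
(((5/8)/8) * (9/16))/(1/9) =405/1024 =0.40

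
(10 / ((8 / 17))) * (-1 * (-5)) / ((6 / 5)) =2125 / 24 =88.54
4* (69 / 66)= 46 / 11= 4.18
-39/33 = -13/11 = -1.18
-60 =-60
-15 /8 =-1.88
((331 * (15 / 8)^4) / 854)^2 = 280792859765625 / 12235892064256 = 22.95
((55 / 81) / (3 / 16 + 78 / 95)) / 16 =5225 / 124173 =0.04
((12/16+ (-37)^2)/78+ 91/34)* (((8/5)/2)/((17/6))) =107339/18785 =5.71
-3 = -3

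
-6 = -6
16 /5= 3.20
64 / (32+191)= 64 / 223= 0.29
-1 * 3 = -3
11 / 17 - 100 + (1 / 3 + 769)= 34169 / 51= 669.98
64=64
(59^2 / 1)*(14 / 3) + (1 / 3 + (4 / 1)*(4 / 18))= 146213 / 9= 16245.89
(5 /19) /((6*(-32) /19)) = -5 /192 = -0.03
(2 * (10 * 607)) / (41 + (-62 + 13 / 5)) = -15175 / 23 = -659.78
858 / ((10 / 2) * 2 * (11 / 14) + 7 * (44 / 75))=40950 / 571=71.72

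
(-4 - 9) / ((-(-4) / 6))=-39 / 2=-19.50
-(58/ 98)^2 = -841/ 2401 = -0.35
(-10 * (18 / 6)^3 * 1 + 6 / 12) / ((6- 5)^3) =-539 / 2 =-269.50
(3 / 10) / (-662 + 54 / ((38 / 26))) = -57 / 118760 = -0.00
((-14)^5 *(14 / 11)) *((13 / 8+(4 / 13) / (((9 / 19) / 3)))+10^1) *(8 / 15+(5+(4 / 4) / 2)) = -56057234.63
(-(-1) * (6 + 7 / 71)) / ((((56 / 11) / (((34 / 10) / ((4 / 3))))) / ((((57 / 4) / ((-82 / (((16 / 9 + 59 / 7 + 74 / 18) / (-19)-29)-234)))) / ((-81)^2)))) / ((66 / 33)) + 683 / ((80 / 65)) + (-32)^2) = 409017557168 / 115478610144723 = 0.00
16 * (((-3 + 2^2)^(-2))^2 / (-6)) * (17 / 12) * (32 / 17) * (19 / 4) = -304 / 9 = -33.78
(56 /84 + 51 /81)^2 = 1225 /729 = 1.68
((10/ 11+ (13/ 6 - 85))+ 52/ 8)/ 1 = -2489/ 33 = -75.42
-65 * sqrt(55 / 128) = -65 * sqrt(110) / 16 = -42.61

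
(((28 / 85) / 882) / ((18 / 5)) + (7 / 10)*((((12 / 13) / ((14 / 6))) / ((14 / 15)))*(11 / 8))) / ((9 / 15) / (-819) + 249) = 2045365 / 1248054048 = 0.00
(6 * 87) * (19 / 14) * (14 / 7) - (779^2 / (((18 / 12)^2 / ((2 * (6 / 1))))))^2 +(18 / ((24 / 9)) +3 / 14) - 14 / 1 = -2639659002490933 / 252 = -10474837311471.96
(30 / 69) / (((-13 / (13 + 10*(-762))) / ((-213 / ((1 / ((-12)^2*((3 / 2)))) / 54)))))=-188990742240 / 299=-632076061.00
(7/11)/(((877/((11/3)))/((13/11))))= 91/28941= 0.00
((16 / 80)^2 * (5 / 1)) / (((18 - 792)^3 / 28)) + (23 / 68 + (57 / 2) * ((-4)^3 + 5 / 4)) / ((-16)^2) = -70472268688451 / 10089781770240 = -6.98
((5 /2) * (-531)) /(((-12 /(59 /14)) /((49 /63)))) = 17405 /48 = 362.60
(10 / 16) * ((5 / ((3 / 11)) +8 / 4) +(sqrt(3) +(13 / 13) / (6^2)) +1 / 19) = 5 * sqrt(3) / 8 +69815 / 5472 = 13.84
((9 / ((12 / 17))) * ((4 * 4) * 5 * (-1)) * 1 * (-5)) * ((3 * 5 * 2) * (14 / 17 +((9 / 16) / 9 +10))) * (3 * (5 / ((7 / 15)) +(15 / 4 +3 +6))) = 937949625 / 8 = 117243703.12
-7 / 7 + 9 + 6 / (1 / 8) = 56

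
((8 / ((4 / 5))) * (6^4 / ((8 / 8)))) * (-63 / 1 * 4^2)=-13063680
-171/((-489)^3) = 19/12992241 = 0.00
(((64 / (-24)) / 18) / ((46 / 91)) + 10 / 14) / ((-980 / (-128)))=58592 / 1065015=0.06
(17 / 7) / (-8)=-17 / 56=-0.30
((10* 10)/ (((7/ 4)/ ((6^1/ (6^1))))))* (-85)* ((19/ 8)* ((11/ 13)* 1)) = -888250/ 91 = -9760.99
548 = 548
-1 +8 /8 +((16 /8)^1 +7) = 9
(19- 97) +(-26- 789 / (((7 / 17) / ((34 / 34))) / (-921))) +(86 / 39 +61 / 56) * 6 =642344735 / 364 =1764683.34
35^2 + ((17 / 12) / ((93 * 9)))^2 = 123580371889 / 100881936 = 1225.00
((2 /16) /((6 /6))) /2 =0.06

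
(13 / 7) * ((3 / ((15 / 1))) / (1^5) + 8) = 533 / 35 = 15.23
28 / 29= 0.97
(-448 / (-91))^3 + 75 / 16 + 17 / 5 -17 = 19405059 / 175760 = 110.41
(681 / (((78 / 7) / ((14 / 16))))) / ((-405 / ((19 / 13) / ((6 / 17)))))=-3592729 / 6570720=-0.55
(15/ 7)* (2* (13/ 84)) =65/ 98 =0.66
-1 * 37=-37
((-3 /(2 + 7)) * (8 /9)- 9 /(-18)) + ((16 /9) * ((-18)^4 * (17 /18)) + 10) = 9518375 /54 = 176266.20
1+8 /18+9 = 94 /9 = 10.44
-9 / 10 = -0.90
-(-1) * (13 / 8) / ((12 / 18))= 39 / 16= 2.44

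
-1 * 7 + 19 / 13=-72 / 13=-5.54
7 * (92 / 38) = 16.95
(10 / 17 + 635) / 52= 10805 / 884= 12.22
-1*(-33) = 33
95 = 95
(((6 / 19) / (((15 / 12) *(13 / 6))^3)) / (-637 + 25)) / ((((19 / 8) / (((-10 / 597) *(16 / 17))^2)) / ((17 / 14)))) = -0.00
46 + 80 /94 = 46.85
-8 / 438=-4 / 219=-0.02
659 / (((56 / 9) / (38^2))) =2141091 / 14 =152935.07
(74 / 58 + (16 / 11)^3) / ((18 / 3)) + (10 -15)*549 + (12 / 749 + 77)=-462673066861 / 173463906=-2667.26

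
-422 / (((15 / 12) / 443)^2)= -53002929.92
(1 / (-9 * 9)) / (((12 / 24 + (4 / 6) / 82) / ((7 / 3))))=-574 / 10125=-0.06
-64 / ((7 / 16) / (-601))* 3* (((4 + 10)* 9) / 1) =33232896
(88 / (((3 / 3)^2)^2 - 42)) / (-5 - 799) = 22 / 8241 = 0.00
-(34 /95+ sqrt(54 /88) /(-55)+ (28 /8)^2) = -4791 /380+ 3 * sqrt(33) /1210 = -12.59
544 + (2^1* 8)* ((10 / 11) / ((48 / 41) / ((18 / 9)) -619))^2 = 1692666966368 / 3111519961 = 544.00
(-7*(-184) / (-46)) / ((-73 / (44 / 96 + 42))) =7133 / 438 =16.29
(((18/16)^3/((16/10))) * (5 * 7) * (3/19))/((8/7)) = 2679075/622592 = 4.30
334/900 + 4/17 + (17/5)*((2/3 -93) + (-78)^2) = 155847889/7650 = 20372.27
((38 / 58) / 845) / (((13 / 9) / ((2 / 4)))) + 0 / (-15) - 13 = -8282519 / 637130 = -13.00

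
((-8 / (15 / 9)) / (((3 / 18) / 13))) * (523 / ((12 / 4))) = -326352 / 5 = -65270.40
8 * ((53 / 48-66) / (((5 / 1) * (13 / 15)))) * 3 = -9345 / 26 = -359.42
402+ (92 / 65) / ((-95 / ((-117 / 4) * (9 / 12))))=402.33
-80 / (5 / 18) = -288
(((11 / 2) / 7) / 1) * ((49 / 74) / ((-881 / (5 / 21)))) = -55 / 391164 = -0.00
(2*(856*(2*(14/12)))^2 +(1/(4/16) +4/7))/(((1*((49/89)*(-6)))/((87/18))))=-324339547976/27783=-11674029.01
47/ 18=2.61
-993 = -993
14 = 14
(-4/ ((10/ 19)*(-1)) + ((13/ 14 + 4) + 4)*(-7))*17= -9333/ 10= -933.30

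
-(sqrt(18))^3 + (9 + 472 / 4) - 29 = 98 - 54*sqrt(2) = 21.63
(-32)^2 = 1024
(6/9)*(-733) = -1466/3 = -488.67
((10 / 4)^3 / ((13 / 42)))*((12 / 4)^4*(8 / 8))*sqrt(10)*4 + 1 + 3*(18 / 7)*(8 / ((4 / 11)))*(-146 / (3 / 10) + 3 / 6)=-577559 / 7 + 212625*sqrt(10) / 13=-30786.94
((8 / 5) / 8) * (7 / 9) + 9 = 412 / 45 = 9.16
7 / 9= 0.78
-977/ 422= -2.32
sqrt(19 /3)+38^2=sqrt(57) /3+1444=1446.52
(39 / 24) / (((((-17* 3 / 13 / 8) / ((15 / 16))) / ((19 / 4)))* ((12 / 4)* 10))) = -3211 / 6528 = -0.49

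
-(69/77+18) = -1455/77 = -18.90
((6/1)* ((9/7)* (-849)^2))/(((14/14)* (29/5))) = 194616270/203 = 958700.84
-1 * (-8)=8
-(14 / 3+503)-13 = -1562 / 3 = -520.67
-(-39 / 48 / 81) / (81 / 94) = 611 / 52488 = 0.01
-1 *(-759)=759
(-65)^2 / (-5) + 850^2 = 721655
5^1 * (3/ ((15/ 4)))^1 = 4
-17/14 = -1.21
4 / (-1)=-4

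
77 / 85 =0.91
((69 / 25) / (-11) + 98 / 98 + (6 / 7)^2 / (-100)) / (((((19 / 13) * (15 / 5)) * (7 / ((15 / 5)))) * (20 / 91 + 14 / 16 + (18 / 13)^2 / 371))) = 1862124472 / 28251078625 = 0.07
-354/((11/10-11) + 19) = -38.90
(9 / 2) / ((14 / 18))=81 / 14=5.79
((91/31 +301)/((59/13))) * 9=1102374/1829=602.72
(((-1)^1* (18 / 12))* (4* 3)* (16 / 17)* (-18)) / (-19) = -5184 / 323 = -16.05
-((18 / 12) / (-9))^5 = 1 / 7776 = 0.00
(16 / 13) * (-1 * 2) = -32 / 13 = -2.46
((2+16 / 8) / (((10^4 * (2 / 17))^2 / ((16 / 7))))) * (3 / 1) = 867 / 43750000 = 0.00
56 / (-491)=-56 / 491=-0.11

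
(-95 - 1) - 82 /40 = -1961 /20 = -98.05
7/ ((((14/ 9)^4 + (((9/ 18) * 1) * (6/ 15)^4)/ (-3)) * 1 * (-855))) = -637875/ 455857576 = -0.00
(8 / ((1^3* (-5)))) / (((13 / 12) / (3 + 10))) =-96 / 5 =-19.20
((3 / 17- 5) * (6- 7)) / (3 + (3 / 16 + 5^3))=1312 / 34867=0.04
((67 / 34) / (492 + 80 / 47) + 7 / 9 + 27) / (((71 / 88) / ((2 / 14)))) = 4.92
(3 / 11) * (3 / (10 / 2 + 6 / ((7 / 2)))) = 63 / 517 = 0.12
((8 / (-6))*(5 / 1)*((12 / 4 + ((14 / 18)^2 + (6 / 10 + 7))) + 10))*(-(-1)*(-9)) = 34352 / 27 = 1272.30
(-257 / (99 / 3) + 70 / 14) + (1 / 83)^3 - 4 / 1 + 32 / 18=-283606253 / 56606913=-5.01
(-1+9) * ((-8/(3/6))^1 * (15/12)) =-160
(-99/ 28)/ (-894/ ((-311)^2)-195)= 1063931/ 58680188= 0.02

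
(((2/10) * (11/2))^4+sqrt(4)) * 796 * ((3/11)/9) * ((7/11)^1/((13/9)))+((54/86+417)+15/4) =38739417201/84548750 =458.19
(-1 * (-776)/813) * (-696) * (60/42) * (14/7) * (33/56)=-14852640/13279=-1118.51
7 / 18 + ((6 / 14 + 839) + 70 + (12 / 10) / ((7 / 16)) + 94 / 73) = 42027869 / 45990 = 913.85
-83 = -83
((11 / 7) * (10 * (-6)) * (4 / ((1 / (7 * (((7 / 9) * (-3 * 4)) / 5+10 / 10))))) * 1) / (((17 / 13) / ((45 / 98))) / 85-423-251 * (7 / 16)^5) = -7017490022400 / 1309613389177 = -5.36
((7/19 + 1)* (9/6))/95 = 39/1805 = 0.02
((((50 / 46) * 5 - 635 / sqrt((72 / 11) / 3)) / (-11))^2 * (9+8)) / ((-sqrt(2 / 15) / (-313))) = -422354375 * sqrt(55) / 5566+12487010324275 * sqrt(30) / 3072432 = 21697848.04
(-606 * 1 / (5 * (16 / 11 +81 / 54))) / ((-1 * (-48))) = -1111 / 1300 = -0.85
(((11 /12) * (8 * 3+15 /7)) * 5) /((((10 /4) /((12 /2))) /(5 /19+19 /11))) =76128 /133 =572.39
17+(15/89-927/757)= 1074193/67373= 15.94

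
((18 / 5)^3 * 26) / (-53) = -151632 / 6625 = -22.89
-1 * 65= -65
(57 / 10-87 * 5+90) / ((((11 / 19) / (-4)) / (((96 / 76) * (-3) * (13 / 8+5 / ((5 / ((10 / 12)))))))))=-1201122 / 55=-21838.58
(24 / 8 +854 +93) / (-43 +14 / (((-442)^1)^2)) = -92797900 / 4200319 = -22.09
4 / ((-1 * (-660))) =1 / 165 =0.01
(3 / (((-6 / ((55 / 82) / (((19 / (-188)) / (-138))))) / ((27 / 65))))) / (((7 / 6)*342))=-0.48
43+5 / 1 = 48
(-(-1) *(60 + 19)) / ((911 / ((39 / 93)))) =1027 / 28241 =0.04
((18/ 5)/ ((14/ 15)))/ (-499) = -27/ 3493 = -0.01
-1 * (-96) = 96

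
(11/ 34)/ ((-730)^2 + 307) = 11/ 18129038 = 0.00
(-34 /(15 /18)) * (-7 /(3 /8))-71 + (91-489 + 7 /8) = 11739 /40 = 293.48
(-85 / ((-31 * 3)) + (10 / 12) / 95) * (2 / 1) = 1087 / 589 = 1.85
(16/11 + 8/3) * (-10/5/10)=-136/165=-0.82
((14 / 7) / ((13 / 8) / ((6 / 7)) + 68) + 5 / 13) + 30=1326473 / 43615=30.41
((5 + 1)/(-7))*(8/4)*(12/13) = -144/91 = -1.58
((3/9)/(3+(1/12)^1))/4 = 1/37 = 0.03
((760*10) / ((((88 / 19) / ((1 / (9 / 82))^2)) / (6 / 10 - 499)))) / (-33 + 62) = -60489910880 / 25839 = -2341031.42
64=64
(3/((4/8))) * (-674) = -4044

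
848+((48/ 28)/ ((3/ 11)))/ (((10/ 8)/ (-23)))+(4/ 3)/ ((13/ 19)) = 1002308/ 1365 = 734.29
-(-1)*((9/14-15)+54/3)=51/14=3.64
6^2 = 36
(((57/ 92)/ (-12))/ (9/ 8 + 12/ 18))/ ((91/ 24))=-684/ 89999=-0.01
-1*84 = -84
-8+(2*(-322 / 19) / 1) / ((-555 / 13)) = -75988 / 10545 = -7.21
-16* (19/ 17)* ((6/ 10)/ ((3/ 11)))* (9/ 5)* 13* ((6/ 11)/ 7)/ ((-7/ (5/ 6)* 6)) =5928/ 4165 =1.42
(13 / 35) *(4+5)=117 / 35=3.34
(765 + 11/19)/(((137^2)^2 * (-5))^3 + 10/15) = -43638/311481081935860786816705027087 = -0.00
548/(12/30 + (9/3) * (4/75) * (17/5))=34250/59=580.51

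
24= 24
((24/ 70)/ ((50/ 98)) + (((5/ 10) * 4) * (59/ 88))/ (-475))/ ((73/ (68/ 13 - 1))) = 69929/ 1803100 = 0.04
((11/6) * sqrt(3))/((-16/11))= -121 * sqrt(3)/96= -2.18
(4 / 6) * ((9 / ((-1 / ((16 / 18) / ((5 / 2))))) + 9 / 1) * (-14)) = -812 / 15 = -54.13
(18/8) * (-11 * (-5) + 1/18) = 991/8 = 123.88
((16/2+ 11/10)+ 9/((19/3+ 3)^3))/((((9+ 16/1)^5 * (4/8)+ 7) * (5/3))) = 1000031/893230447200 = 0.00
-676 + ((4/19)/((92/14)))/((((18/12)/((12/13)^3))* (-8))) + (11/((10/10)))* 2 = -627900222/960089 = -654.00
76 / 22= 38 / 11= 3.45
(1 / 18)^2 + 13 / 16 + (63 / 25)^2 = 5804449 / 810000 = 7.17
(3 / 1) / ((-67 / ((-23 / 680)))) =69 / 45560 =0.00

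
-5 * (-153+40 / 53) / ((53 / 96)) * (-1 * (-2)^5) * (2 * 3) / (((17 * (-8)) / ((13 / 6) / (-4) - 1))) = 143305440 / 47753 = 3000.97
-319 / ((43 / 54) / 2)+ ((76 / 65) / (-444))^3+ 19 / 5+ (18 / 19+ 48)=-229668154294038028 / 306853486977375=-748.46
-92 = -92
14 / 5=2.80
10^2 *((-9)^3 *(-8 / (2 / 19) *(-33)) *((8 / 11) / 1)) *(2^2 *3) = -1595635200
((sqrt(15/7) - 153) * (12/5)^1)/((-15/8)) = 4896/25 - 32 * sqrt(105)/175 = 193.97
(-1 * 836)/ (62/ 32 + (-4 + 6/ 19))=254144/ 531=478.61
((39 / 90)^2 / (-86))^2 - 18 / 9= -11981491439 / 5990760000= -2.00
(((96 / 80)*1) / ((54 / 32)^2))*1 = 512 / 1215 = 0.42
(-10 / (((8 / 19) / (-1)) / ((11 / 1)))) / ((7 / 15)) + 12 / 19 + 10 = 303481 / 532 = 570.45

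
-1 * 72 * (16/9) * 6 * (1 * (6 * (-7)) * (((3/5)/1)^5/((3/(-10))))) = -8360.76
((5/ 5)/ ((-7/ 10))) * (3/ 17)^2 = -90/ 2023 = -0.04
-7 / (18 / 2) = -7 / 9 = -0.78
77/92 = 0.84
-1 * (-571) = 571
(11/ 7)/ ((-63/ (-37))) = 407/ 441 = 0.92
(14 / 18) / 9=7 / 81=0.09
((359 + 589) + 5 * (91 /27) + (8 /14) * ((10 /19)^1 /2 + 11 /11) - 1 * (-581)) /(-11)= -504886 /3591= -140.60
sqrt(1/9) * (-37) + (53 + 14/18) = 373/9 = 41.44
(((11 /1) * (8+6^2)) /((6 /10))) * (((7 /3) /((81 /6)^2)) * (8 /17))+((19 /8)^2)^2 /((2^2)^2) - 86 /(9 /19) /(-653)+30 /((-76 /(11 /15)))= 620073826244279 /90691309338624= 6.84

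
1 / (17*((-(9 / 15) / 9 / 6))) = -90 / 17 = -5.29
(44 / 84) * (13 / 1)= 143 / 21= 6.81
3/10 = 0.30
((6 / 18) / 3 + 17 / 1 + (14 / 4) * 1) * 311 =115381 / 18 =6410.06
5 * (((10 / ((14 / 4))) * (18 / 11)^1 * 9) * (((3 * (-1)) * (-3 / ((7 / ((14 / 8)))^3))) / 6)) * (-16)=-6075 / 77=-78.90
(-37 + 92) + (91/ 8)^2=11801/ 64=184.39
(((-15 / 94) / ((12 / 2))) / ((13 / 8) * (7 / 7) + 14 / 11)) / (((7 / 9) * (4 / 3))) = -99 / 11186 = -0.01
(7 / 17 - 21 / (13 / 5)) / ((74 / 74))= -1694 / 221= -7.67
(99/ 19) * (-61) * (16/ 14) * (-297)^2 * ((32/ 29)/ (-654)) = 22728283776/ 420413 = 54061.80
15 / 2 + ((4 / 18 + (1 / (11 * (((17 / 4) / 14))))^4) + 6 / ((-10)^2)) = 2143389774311 / 275136966225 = 7.79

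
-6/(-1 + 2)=-6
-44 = -44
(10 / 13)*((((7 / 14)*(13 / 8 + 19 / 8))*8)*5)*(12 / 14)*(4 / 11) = 19200 / 1001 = 19.18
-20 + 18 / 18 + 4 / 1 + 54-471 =-432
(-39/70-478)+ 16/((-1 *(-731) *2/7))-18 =-25404909/51170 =-496.48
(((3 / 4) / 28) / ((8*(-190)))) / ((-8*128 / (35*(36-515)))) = -1437 / 4980736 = -0.00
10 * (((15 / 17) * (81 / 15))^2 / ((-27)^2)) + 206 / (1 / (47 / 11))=2799088 / 3179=880.49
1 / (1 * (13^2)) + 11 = 1860 / 169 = 11.01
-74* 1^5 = -74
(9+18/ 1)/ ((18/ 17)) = 51/ 2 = 25.50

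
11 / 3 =3.67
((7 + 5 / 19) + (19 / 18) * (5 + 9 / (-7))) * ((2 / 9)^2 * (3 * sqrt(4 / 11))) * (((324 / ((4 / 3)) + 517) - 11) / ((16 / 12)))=260438 * sqrt(11) / 1539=561.26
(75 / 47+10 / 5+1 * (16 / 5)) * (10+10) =6388 / 47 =135.91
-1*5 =-5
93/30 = 31/10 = 3.10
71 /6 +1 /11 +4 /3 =875 /66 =13.26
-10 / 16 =-5 / 8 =-0.62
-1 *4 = -4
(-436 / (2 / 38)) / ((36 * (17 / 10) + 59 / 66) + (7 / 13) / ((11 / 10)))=-35538360 / 268483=-132.37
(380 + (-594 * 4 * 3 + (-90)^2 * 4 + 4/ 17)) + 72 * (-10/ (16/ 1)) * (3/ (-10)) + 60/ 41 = 35780075/ 1394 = 25667.20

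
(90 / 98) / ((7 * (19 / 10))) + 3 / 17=27201 / 110789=0.25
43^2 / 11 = 168.09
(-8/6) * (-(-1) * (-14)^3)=10976/3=3658.67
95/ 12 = 7.92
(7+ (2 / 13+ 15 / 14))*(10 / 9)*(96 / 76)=19960 / 1729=11.54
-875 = -875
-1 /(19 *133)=-1 /2527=-0.00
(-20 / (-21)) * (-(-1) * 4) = 80 / 21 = 3.81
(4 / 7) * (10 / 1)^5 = 400000 / 7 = 57142.86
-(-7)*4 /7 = 4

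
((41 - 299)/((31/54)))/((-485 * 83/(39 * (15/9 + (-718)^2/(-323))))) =-279816432012/403073315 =-694.21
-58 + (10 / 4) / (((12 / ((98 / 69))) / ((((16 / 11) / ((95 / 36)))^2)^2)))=-318014137913566 / 5485585562875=-57.97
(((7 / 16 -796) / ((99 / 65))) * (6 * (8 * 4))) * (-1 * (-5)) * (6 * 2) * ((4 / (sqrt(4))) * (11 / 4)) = -33095400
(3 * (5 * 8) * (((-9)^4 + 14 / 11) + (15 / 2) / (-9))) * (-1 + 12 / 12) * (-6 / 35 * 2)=0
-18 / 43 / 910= -9 / 19565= -0.00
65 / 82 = 0.79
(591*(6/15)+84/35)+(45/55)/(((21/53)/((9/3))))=94323/385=244.99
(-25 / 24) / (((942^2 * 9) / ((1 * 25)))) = -625 / 191670624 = -0.00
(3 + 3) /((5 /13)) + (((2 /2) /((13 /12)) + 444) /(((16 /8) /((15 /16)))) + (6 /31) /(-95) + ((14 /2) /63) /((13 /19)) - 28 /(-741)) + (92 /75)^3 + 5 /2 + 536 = 9880852934189 /12921187500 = 764.70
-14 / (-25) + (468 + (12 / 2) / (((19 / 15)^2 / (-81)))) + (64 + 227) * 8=22505204 / 9025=2493.65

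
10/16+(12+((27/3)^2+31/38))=94.44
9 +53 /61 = 602 /61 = 9.87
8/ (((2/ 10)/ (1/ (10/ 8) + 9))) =392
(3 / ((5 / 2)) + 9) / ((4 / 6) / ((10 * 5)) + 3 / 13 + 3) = 3.14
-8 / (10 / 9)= -7.20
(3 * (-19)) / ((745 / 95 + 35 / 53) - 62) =57399 / 53872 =1.07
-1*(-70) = 70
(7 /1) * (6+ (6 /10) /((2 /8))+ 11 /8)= 68.42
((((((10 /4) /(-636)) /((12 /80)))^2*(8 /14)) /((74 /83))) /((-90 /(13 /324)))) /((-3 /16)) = 134875 /128879934057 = 0.00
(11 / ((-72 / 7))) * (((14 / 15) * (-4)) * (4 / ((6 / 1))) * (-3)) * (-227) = 244706 / 135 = 1812.64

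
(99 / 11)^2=81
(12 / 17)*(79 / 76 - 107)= -24159 / 323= -74.80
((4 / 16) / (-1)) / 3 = -1 / 12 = -0.08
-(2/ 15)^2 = -4/ 225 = -0.02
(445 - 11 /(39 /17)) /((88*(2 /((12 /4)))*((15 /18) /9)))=57942 /715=81.04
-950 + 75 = -875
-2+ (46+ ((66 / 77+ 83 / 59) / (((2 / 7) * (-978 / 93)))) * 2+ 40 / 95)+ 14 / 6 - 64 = -20559167 / 1096338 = -18.75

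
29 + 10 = 39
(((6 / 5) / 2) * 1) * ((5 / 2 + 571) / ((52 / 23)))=79143 / 520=152.20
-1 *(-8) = 8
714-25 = 689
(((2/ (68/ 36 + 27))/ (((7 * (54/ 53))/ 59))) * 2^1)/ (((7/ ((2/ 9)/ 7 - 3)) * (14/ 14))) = -584749/ 1203930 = -0.49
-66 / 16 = -33 / 8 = -4.12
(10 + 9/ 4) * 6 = 73.50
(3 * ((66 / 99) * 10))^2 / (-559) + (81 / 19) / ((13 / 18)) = 5.19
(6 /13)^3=216 /2197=0.10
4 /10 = 2 /5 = 0.40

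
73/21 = 3.48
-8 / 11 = -0.73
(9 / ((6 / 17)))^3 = 132651 / 8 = 16581.38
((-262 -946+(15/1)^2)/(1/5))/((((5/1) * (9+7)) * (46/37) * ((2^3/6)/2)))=-109113/1472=-74.13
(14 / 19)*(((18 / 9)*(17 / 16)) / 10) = 119 / 760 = 0.16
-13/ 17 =-0.76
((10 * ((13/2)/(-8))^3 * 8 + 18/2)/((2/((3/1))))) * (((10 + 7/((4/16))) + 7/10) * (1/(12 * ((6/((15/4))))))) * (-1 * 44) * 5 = 22555.55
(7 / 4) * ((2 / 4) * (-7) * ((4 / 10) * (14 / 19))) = -343 / 190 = -1.81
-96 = -96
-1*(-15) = 15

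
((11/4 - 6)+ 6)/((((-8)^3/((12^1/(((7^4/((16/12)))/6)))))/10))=-165/76832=-0.00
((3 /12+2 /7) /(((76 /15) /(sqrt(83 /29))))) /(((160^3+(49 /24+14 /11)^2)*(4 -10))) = -6534*sqrt(2407) /44043172733105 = -0.00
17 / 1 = 17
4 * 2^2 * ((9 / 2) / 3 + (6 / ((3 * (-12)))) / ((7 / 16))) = 376 / 21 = 17.90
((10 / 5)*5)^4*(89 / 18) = 445000 / 9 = 49444.44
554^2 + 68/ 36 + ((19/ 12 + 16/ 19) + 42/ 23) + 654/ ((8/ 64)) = 4910808937/ 15732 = 312154.14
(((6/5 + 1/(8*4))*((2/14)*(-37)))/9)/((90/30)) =-7289/30240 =-0.24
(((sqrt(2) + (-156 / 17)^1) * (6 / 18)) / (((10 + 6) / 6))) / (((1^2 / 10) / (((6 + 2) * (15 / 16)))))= -2925 / 34 + 75 * sqrt(2) / 8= -72.77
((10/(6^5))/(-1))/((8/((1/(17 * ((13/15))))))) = -25/2291328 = -0.00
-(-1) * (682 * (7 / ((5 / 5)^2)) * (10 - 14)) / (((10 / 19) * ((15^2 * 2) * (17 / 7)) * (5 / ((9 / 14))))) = -45353 / 10625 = -4.27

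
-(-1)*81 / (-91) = -81 / 91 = -0.89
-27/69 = -9/23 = -0.39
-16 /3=-5.33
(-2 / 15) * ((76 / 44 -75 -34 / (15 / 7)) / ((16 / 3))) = 3677 / 1650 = 2.23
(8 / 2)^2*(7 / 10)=56 / 5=11.20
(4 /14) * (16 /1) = 32 /7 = 4.57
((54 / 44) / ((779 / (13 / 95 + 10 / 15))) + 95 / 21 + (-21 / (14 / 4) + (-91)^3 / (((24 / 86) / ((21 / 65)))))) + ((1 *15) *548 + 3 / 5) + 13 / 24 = -118186832110121 / 136761240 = -864183.68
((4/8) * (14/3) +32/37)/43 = 355/4773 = 0.07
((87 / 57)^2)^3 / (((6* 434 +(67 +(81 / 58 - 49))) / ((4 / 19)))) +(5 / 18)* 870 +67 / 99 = 1087712601249686848 / 4488291792303759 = 242.34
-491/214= -2.29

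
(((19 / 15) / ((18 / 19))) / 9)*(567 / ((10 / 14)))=17689 / 150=117.93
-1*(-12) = 12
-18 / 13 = -1.38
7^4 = 2401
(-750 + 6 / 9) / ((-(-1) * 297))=-2.52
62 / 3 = 20.67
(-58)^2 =3364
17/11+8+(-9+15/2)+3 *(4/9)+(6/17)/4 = 5311/561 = 9.47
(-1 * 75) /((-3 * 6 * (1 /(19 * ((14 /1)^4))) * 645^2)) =364952 /49923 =7.31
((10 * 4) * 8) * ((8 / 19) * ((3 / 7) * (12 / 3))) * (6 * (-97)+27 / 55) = -134315.48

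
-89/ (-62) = 89/ 62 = 1.44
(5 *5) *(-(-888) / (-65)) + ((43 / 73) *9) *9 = -278841 / 949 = -293.83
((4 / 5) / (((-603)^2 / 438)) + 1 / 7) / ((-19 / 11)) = -6711133 / 80599995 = -0.08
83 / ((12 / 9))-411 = -1395 / 4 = -348.75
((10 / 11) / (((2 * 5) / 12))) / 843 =4 / 3091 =0.00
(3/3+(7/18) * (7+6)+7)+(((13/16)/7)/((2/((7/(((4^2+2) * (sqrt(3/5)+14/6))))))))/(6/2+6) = 4918535/376704 - 13 * sqrt(15)/125568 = 13.06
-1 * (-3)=3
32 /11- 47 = -44.09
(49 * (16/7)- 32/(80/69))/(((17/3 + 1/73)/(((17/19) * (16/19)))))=6284424/561355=11.20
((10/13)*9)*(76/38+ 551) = 3828.46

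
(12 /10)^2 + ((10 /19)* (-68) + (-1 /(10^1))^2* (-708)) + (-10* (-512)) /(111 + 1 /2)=475583 /105925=4.49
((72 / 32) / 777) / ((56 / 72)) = 27 / 7252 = 0.00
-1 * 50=-50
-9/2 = -4.50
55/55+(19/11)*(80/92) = 633/253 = 2.50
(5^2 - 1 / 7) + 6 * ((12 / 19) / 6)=3390 / 133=25.49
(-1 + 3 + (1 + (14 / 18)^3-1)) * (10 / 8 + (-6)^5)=-56009299 / 2916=-19207.58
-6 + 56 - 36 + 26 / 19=292 / 19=15.37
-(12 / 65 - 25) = 1613 / 65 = 24.82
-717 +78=-639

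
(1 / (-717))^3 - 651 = -239959780264 / 368601813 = -651.00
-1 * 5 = -5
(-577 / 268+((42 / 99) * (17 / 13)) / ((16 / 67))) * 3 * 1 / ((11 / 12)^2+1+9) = 704250 / 14955941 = 0.05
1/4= 0.25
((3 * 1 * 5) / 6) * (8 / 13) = 20 / 13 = 1.54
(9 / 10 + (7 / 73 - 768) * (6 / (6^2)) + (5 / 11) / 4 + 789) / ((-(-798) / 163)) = 135.23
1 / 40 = 0.02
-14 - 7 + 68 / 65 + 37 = 1108 / 65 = 17.05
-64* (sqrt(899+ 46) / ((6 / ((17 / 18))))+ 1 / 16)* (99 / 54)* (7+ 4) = -16456* sqrt(105) / 27-242 / 3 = -6325.99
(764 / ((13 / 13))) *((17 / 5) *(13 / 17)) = 9932 / 5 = 1986.40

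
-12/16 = -3/4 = -0.75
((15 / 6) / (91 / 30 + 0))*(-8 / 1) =-600 / 91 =-6.59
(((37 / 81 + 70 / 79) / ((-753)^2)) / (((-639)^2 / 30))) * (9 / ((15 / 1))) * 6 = 0.00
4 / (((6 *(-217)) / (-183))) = 122 / 217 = 0.56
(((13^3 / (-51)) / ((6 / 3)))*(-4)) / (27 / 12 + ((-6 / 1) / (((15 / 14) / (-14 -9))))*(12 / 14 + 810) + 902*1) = 87880 / 107449503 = 0.00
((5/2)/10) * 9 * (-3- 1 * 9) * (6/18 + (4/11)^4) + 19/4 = -276545/58564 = -4.72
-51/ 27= -17/ 9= -1.89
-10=-10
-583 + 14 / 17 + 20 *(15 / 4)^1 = -8622 / 17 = -507.18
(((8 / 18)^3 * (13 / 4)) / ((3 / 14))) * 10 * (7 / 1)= 203840 / 2187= 93.21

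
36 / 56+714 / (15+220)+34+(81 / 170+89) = 3555963 / 27965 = 127.16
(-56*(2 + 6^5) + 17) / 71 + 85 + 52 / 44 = -4723753 / 781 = -6048.34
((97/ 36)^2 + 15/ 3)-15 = -3551/ 1296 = -2.74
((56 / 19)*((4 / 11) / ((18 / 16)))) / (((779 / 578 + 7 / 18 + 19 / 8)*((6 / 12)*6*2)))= 0.04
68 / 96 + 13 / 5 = 397 / 120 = 3.31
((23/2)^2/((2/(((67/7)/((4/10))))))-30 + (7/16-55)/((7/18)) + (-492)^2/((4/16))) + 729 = 108684461/112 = 970396.97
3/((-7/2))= -6/7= -0.86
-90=-90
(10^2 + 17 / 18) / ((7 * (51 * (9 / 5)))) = 9085 / 57834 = 0.16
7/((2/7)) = 49/2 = 24.50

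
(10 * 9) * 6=540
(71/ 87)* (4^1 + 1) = 355/ 87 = 4.08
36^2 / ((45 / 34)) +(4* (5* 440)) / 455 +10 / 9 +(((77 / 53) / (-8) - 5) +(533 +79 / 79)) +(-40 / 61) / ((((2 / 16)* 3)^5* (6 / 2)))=12859819523921 / 8578959480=1499.00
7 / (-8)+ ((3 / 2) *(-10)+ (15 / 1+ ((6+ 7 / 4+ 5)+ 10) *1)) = 21.88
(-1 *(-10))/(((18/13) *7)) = 65/63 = 1.03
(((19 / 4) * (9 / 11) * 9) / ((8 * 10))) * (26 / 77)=20007 / 135520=0.15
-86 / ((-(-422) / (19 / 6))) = -817 / 1266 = -0.65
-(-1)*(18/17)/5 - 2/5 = -16/85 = -0.19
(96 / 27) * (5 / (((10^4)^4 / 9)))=1 / 62500000000000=0.00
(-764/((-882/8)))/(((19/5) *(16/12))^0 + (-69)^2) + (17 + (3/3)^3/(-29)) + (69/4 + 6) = 4898525213/121802436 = 40.22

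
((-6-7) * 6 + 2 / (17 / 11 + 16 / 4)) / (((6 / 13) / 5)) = -153920 / 183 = -841.09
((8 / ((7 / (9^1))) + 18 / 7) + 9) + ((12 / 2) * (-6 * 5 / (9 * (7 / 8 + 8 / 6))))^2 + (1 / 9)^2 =103.89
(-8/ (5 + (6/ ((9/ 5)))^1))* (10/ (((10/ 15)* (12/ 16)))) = -96/ 5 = -19.20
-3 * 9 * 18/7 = -486/7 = -69.43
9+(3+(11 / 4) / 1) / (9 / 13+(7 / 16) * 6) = 161 / 15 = 10.73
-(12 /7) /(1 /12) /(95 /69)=-9936 /665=-14.94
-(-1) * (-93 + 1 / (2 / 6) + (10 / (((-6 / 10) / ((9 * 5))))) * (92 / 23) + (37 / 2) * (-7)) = -6439 / 2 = -3219.50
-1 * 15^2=-225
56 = 56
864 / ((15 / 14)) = 4032 / 5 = 806.40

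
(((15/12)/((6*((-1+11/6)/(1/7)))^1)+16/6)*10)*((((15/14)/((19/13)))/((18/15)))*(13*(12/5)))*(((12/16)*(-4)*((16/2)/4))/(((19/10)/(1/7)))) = -28772250/123823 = -232.37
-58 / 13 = -4.46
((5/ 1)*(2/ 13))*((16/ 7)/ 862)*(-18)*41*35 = -295200/ 5603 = -52.69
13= 13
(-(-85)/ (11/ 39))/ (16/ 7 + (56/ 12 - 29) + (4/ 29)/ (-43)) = -17361981/ 1270379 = -13.67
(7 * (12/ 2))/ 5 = 42/ 5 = 8.40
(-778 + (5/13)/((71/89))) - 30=-745339/923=-807.52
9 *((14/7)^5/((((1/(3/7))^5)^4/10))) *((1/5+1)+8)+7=558638249922772903/79792266297612001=7.00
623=623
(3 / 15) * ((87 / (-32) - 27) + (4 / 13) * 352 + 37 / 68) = 559629 / 35360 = 15.83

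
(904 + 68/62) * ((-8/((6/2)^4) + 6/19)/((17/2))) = 23.11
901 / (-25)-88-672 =-19901 / 25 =-796.04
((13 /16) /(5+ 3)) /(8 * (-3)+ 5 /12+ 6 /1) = -39 /6752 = -0.01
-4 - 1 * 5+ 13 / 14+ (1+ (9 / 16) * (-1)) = -855 / 112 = -7.63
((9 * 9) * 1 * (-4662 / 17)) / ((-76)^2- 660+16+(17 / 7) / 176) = -155076768 / 35828299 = -4.33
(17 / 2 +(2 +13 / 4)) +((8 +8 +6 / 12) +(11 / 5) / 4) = 154 / 5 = 30.80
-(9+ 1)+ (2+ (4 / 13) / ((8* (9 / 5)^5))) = -12279067 / 1535274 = -8.00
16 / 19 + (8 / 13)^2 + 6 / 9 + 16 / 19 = 26294 / 9633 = 2.73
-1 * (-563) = 563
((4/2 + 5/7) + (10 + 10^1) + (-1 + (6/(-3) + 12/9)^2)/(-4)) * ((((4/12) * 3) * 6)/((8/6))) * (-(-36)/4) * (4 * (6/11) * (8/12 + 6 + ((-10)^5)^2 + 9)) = 1554930002436057/77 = 20193896135533.21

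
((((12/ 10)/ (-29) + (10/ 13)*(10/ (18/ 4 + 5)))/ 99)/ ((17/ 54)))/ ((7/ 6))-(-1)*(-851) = -39895450937/ 46881835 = -850.98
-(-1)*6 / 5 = 6 / 5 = 1.20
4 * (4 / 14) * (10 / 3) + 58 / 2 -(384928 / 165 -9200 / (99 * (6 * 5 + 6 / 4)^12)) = -404616374907474647670731959 / 175913474781547254585645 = -2300.09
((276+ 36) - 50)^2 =68644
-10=-10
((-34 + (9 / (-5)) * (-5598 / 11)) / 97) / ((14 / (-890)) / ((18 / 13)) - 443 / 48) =-621729792 / 631805911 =-0.98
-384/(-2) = 192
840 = 840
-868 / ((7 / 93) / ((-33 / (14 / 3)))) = 570834 / 7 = 81547.71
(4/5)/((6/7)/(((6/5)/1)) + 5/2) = 0.25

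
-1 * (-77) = 77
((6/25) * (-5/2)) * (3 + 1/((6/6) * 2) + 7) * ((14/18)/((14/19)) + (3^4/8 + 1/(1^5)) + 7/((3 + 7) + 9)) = -120169/1520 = -79.06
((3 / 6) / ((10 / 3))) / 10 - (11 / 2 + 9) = -2897 / 200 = -14.48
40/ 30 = 4/ 3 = 1.33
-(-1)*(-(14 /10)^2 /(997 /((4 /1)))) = -196 /24925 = -0.01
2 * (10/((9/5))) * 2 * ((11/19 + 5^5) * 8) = 95017600/171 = 555658.48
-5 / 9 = -0.56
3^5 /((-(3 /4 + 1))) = -972 /7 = -138.86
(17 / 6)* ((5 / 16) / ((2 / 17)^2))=24565 / 384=63.97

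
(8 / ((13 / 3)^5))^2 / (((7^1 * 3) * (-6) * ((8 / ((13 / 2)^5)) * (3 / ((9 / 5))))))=-19683 / 103962040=-0.00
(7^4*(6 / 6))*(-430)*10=-10324300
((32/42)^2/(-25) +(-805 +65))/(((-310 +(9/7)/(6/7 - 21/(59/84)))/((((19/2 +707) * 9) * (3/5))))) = 70113909595956/7592286625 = 9234.89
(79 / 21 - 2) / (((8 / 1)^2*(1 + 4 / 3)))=37 / 3136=0.01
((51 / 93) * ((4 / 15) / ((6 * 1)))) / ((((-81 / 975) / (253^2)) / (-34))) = 4809636260 / 7533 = 638475.54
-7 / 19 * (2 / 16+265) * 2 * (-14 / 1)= 103929 / 38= 2734.97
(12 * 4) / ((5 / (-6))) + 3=-273 / 5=-54.60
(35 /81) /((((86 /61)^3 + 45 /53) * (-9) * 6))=-421049755 /192128444262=-0.00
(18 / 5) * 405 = 1458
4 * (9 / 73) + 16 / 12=400 / 219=1.83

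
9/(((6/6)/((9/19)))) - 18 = -13.74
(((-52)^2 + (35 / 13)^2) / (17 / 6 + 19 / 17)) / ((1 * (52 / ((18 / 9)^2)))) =46736502 / 885391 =52.79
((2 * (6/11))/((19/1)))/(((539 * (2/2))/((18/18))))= 12/112651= 0.00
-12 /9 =-4 /3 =-1.33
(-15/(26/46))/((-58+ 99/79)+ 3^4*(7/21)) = 5451/6110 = 0.89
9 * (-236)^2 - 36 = 501228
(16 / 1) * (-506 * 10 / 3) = -80960 / 3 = -26986.67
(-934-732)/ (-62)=833/ 31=26.87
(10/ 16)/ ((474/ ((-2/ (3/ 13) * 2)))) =-65/ 2844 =-0.02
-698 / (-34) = 349 / 17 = 20.53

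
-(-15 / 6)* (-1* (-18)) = 45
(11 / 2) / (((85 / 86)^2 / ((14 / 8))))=142373 / 14450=9.85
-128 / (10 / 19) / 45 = -1216 / 225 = -5.40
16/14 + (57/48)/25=3333/2800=1.19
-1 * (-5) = 5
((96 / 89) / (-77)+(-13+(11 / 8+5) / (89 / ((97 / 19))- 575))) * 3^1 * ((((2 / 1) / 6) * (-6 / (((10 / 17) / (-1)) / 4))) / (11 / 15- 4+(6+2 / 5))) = -1969709459661 / 11613313096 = -169.61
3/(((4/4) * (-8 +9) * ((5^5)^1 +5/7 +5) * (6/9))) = 7/4870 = 0.00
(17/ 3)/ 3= 17/ 9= 1.89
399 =399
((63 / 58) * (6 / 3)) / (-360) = -7 / 1160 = -0.01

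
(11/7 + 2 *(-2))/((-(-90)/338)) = -2873/315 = -9.12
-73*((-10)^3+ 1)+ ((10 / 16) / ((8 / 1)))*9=4667373 / 64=72927.70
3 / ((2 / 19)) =28.50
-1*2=-2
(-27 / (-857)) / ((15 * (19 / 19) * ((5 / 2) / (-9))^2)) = 2916 / 107125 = 0.03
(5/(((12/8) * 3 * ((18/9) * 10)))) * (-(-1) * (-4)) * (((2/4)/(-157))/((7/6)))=2/3297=0.00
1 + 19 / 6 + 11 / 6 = 6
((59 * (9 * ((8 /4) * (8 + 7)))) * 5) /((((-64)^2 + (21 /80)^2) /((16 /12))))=679680000 /26214841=25.93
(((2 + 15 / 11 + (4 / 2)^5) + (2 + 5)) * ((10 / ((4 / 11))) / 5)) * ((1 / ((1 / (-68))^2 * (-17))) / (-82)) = 31688 / 41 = 772.88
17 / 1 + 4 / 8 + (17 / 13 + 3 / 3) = 515 / 26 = 19.81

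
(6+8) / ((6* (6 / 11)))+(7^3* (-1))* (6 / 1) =-36967 / 18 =-2053.72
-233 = -233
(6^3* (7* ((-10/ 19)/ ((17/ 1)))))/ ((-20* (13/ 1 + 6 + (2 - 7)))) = 0.17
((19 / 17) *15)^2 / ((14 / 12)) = 487350 / 2023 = 240.90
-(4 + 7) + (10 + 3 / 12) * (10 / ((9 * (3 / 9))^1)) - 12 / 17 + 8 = 3107 / 102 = 30.46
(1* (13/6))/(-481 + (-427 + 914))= 13/36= 0.36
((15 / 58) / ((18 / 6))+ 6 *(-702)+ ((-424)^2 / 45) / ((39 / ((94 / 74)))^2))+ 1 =-22861893140093 / 5434669890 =-4206.68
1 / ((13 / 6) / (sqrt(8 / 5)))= 12 * sqrt(10) / 65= 0.58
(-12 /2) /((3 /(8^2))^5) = -26512143.80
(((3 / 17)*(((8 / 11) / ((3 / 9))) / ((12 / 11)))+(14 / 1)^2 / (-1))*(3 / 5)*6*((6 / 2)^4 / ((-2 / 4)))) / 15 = 3232872 / 425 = 7606.76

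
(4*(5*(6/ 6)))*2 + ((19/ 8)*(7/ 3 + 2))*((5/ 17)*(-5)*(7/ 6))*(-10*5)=1129585/ 1224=922.86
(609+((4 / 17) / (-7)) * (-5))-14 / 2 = 71658 / 119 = 602.17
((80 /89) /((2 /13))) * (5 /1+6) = 5720 /89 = 64.27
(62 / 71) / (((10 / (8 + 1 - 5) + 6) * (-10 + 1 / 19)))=-2356 / 228123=-0.01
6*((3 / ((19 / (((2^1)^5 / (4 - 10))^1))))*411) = -39456 / 19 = -2076.63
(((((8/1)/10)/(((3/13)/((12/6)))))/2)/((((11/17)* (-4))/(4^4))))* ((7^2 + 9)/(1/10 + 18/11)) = -6562816/573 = -11453.43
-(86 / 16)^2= -1849 / 64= -28.89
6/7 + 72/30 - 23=-691/35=-19.74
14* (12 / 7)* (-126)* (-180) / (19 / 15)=8164800 / 19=429726.32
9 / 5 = 1.80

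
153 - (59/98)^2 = 1465931/9604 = 152.64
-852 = -852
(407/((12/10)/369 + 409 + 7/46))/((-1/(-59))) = 679327770/11575007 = 58.69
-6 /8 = -3 /4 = -0.75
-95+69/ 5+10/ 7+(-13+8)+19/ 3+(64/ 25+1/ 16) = -636851/ 8400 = -75.82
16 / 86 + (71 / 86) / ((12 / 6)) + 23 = 4059 / 172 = 23.60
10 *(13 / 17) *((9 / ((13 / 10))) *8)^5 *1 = 3985108512.84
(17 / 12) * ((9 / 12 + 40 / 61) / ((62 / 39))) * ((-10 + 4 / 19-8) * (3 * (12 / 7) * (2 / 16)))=-16470909 / 1149728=-14.33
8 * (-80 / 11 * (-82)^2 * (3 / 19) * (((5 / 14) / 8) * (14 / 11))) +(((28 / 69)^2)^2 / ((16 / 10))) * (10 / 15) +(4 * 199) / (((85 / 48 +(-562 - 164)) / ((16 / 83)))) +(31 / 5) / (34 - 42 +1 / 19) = -1195611814812612625340477 / 340564112357449898115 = -3510.68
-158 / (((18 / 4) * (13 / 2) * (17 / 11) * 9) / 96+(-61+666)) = -222464 / 857807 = -0.26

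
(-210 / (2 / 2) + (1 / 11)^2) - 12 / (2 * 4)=-211.49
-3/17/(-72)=1/408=0.00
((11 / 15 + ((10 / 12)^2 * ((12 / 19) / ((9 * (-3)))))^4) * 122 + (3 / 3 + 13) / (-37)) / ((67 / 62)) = 5732427269096772116 / 69534607961631195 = 82.44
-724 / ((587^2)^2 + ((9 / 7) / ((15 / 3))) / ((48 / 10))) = -0.00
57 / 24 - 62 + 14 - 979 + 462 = -4501 / 8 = -562.62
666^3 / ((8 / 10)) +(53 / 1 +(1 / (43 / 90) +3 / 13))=206416577756 / 559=369260425.32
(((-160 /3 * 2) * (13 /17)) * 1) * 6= -8320 /17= -489.41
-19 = -19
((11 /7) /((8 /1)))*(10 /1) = 55 /28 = 1.96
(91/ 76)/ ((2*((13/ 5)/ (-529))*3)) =-18515/ 456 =-40.60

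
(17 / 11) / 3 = 17 / 33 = 0.52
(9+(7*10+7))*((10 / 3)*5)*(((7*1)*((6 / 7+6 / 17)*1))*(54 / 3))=3715200 / 17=218541.18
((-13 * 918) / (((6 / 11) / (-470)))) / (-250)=-1028313 / 25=-41132.52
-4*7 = -28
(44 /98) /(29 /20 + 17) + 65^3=4965495065 /18081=274625.02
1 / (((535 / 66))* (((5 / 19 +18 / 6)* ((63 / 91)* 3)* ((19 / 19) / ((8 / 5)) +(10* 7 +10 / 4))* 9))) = 1672 / 60452325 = 0.00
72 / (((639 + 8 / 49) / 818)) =2885904 / 31319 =92.15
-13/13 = -1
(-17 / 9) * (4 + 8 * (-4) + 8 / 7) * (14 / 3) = 6392 / 27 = 236.74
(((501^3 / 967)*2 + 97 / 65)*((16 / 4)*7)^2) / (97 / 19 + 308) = 243516663886384 / 373924395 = 651245.73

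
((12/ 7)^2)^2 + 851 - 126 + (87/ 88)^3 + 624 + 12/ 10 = 11124642895747/ 8181071360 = 1359.80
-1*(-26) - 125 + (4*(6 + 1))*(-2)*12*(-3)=1917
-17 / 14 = -1.21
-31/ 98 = -0.32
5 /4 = 1.25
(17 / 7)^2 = 289 / 49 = 5.90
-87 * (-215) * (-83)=-1552515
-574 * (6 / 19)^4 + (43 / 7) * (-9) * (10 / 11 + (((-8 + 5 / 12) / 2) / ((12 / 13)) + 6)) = -51566731081 / 321110944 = -160.59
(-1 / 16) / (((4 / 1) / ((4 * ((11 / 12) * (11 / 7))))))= -121 / 1344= -0.09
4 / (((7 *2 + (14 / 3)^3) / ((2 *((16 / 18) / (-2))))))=-48 / 1561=-0.03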